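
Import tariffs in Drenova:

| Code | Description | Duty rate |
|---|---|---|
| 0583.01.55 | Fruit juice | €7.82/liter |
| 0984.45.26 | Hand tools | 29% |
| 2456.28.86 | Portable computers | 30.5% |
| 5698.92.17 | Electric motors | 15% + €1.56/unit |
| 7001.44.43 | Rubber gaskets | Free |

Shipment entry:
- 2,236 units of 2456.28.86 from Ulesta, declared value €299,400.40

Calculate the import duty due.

Line 1 (2456.28.86, Ulesta, 2,236 units, €299,400.40):
Base rate for 2456.28.86 is 30.5%.
Duty = €299,400.40 × 30.5% = €91,317.12.

€91,317.12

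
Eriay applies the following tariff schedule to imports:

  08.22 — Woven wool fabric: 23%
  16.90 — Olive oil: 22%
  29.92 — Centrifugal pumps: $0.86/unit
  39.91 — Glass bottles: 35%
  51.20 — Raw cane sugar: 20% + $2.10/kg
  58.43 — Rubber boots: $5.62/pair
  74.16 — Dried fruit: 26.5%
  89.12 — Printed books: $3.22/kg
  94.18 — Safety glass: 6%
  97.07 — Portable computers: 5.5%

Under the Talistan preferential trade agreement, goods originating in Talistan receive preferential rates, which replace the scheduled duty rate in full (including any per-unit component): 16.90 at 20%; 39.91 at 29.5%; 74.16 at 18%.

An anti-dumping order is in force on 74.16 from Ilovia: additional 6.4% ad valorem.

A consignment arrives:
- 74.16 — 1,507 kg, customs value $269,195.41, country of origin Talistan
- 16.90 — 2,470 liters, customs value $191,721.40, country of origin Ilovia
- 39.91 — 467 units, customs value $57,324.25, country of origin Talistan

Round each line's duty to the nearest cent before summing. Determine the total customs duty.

$107,544.53

Line 1 (74.16, Talistan, 1,507 kg, $269,195.41):
Base rate for 74.16 is 26.5%.
Origin Talistan qualifies under the Eriay–Talistan agreement and 74.16 is covered: preferential rate 18% applies instead.
The additional-duty order on 74.16 targets Ilovia, not Talistan; it does not apply.
Duty = $269,195.41 × 18% = $48,455.17.
Line 2 (16.90, Ilovia, 2,470 liters, $191,721.40):
Base rate for 16.90 is 22%.
16.90 has an FTA preferential rate, but origin Ilovia is not Talistan; base rate stands.
Duty = $191,721.40 × 22% = $42,178.71.
Line 3 (39.91, Talistan, 467 units, $57,324.25):
Base rate for 39.91 is 35%.
Origin Talistan qualifies under the Eriay–Talistan agreement and 39.91 is covered: preferential rate 29.5% applies instead.
Duty = $57,324.25 × 29.5% = $16,910.65.
Total = $48,455.17 + $42,178.71 + $16,910.65 = $107,544.53.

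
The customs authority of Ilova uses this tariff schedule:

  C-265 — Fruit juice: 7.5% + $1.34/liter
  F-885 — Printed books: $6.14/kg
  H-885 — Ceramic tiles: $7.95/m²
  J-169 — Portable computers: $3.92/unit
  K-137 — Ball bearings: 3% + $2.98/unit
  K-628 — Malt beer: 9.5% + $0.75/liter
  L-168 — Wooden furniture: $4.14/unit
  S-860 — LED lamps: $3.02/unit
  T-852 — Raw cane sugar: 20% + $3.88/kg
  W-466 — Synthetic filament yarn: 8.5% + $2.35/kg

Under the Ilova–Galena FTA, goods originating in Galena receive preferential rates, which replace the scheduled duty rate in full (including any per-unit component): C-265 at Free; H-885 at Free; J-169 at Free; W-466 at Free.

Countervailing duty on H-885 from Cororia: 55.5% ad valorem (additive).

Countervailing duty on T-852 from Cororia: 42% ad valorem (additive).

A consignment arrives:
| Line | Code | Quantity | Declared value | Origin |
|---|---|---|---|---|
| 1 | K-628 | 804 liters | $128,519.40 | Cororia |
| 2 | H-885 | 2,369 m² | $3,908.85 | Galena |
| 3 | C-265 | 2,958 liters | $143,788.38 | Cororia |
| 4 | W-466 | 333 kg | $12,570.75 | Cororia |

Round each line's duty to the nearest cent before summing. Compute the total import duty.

Line 1 (K-628, Cororia, 804 liters, $128,519.40):
Base rate for K-628 is 9.5% + $0.75/liter.
Duty = $128,519.40 × 9.5% + 804 × $0.75 = $12,812.34.
Line 2 (H-885, Galena, 2,369 m², $3,908.85):
Base rate for H-885 is $7.95/m².
Origin Galena qualifies under the Ilova–Galena agreement and H-885 is covered: preferential rate Free applies instead.
The additional-duty order on H-885 targets Cororia, not Galena; it does not apply.
Duty = $3,908.85 × 0% = $0.00.
Line 3 (C-265, Cororia, 2,958 liters, $143,788.38):
Base rate for C-265 is 7.5% + $1.34/liter.
C-265 has an FTA preferential rate, but origin Cororia is not Galena; base rate stands.
Duty = $143,788.38 × 7.5% + 2,958 × $1.34 = $14,747.85.
Line 4 (W-466, Cororia, 333 kg, $12,570.75):
Base rate for W-466 is 8.5% + $2.35/kg.
W-466 has an FTA preferential rate, but origin Cororia is not Galena; base rate stands.
Duty = $12,570.75 × 8.5% + 333 × $2.35 = $1,851.06.
Total = $12,812.34 + $0.00 + $14,747.85 + $1,851.06 = $29,411.25.

$29,411.25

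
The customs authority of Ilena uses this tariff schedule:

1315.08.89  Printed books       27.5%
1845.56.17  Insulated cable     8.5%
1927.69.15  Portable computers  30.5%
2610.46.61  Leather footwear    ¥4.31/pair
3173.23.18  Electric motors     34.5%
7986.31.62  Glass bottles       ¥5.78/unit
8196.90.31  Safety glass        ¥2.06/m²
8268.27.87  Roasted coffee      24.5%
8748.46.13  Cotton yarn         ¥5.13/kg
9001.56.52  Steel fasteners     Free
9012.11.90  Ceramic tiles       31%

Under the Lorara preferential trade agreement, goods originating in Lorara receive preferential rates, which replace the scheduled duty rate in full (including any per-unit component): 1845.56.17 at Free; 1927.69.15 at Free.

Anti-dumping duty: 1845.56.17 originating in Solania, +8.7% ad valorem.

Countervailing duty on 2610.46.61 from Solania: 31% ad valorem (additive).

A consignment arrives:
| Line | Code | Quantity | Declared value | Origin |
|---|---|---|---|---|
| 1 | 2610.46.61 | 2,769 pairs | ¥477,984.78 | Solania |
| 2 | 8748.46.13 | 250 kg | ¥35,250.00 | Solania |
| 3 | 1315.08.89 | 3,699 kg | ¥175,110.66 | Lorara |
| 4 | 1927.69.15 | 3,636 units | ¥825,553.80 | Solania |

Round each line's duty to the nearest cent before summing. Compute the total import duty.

Line 1 (2610.46.61, Solania, 2,769 pairs, ¥477,984.78):
Base rate for 2610.46.61 is ¥4.31/pair.
Additional duty on 2610.46.61 from Solania: +31% ad valorem. Applied ad valorem rate = 31%.
Duty = ¥477,984.78 × 31% + 2,769 × ¥4.31 = ¥160,109.67.
Line 2 (8748.46.13, Solania, 250 kg, ¥35,250.00):
Base rate for 8748.46.13 is ¥5.13/kg.
Duty = 250 × ¥5.13 = ¥1,282.50.
Line 3 (1315.08.89, Lorara, 3,699 kg, ¥175,110.66):
Base rate for 1315.08.89 is 27.5%.
Origin Lorara is the FTA partner but 1315.08.89 is not on the preference list; base rate stands.
Duty = ¥175,110.66 × 27.5% = ¥48,155.43.
Line 4 (1927.69.15, Solania, 3,636 units, ¥825,553.80):
Base rate for 1927.69.15 is 30.5%.
1927.69.15 has an FTA preferential rate, but origin Solania is not Lorara; base rate stands.
Duty = ¥825,553.80 × 30.5% = ¥251,793.91.
Total = ¥160,109.67 + ¥1,282.50 + ¥48,155.43 + ¥251,793.91 = ¥461,341.51.

¥461,341.51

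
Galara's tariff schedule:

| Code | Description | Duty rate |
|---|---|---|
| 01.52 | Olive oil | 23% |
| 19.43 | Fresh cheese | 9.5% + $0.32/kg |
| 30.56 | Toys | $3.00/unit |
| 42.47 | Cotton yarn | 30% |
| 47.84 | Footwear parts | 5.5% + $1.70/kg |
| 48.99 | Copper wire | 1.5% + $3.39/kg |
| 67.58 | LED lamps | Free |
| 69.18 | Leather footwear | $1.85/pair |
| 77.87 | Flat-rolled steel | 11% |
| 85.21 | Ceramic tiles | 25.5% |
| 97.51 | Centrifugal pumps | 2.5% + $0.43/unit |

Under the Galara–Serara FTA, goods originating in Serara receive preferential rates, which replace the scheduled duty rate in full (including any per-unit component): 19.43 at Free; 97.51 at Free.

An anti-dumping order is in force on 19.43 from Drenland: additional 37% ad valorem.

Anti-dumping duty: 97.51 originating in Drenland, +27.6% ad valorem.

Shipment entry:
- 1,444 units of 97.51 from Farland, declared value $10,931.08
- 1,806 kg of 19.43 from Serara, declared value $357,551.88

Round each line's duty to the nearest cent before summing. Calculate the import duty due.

$894.20

Line 1 (97.51, Farland, 1,444 units, $10,931.08):
Base rate for 97.51 is 2.5% + $0.43/unit.
97.51 has an FTA preferential rate, but origin Farland is not Serara; base rate stands.
The additional-duty order on 97.51 targets Drenland, not Farland; it does not apply.
Duty = $10,931.08 × 2.5% + 1,444 × $0.43 = $894.20.
Line 2 (19.43, Serara, 1,806 kg, $357,551.88):
Base rate for 19.43 is 9.5% + $0.32/kg.
Origin Serara qualifies under the Galara–Serara agreement and 19.43 is covered: preferential rate Free applies instead.
The additional-duty order on 19.43 targets Drenland, not Serara; it does not apply.
Duty = $357,551.88 × 0% = $0.00.
Total = $894.20 + $0.00 = $894.20.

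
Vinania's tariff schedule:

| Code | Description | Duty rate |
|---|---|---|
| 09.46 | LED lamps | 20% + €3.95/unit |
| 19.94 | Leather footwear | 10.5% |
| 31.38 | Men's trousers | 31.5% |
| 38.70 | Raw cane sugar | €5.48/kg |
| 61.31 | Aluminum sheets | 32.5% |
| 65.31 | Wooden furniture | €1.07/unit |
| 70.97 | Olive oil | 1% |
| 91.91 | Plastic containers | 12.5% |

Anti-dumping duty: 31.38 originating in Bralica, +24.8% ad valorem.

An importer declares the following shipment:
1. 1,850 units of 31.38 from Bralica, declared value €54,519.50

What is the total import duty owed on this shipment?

€30,694.48

Line 1 (31.38, Bralica, 1,850 units, €54,519.50):
Base rate for 31.38 is 31.5%.
Additional duty on 31.38 from Bralica: +24.8%. Applied ad valorem rate: 31.5% + 24.8% = 56.3%.
Duty = €54,519.50 × 56.3% = €30,694.48.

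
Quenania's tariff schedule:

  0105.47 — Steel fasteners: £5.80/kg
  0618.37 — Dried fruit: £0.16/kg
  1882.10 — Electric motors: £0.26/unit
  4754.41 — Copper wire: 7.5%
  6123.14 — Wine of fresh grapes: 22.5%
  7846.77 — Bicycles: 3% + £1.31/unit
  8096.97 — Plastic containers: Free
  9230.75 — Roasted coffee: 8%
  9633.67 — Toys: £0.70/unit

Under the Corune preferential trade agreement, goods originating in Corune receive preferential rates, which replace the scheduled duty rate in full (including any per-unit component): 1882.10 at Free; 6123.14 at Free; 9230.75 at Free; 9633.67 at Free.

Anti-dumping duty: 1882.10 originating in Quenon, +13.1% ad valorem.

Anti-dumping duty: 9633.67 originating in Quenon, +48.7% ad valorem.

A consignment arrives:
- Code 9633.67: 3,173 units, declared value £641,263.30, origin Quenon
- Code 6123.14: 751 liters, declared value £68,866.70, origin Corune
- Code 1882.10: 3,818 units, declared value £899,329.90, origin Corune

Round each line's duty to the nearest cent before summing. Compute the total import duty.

Line 1 (9633.67, Quenon, 3,173 units, £641,263.30):
Base rate for 9633.67 is £0.70/unit.
9633.67 has an FTA preferential rate, but origin Quenon is not Corune; base rate stands.
Additional duty on 9633.67 from Quenon: +48.7% ad valorem. Applied ad valorem rate = 48.7%.
Duty = £641,263.30 × 48.7% + 3,173 × £0.70 = £314,516.33.
Line 2 (6123.14, Corune, 751 liters, £68,866.70):
Base rate for 6123.14 is 22.5%.
Origin Corune qualifies under the Quenania–Corune agreement and 6123.14 is covered: preferential rate Free applies instead.
Duty = £68,866.70 × 0% = £0.00.
Line 3 (1882.10, Corune, 3,818 units, £899,329.90):
Base rate for 1882.10 is £0.26/unit.
Origin Corune qualifies under the Quenania–Corune agreement and 1882.10 is covered: preferential rate Free applies instead.
The additional-duty order on 1882.10 targets Quenon, not Corune; it does not apply.
Duty = £899,329.90 × 0% = £0.00.
Total = £314,516.33 + £0.00 + £0.00 = £314,516.33.

£314,516.33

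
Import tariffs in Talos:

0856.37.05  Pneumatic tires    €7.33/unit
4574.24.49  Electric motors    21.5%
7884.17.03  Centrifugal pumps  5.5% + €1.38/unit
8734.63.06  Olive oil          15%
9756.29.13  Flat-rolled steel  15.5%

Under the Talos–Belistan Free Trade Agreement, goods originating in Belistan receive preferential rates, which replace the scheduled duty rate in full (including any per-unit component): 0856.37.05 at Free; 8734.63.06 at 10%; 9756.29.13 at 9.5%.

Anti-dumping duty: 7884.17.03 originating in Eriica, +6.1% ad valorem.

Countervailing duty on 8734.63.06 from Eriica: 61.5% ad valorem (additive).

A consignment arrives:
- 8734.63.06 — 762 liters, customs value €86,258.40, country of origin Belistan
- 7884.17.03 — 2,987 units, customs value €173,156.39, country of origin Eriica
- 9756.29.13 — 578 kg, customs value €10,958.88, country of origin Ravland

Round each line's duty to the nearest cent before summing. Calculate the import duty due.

€34,532.67

Line 1 (8734.63.06, Belistan, 762 liters, €86,258.40):
Base rate for 8734.63.06 is 15%.
Origin Belistan qualifies under the Talos–Belistan agreement and 8734.63.06 is covered: preferential rate 10% applies instead.
The additional-duty order on 8734.63.06 targets Eriica, not Belistan; it does not apply.
Duty = €86,258.40 × 10% = €8,625.84.
Line 2 (7884.17.03, Eriica, 2,987 units, €173,156.39):
Base rate for 7884.17.03 is 5.5% + €1.38/unit.
Additional duty on 7884.17.03 from Eriica: +6.1%. Applied ad valorem rate: 5.5% + 6.1% = 11.6%.
Duty = €173,156.39 × 11.6% + 2,987 × €1.38 = €24,208.20.
Line 3 (9756.29.13, Ravland, 578 kg, €10,958.88):
Base rate for 9756.29.13 is 15.5%.
9756.29.13 has an FTA preferential rate, but origin Ravland is not Belistan; base rate stands.
Duty = €10,958.88 × 15.5% = €1,698.63.
Total = €8,625.84 + €24,208.20 + €1,698.63 = €34,532.67.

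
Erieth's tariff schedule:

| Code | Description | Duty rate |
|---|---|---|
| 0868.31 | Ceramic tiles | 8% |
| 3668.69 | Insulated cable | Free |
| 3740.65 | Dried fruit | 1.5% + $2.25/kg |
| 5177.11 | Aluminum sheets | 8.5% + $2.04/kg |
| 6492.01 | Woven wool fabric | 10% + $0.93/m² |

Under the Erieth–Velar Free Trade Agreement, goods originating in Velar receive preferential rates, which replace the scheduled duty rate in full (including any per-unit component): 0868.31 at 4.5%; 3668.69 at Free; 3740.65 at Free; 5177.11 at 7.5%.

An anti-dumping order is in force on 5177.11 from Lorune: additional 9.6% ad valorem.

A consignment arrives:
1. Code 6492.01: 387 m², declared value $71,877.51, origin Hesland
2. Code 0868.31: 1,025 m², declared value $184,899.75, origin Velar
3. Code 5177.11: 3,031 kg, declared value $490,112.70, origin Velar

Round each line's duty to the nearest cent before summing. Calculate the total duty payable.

$52,626.60

Line 1 (6492.01, Hesland, 387 m², $71,877.51):
Base rate for 6492.01 is 10% + $0.93/m².
Duty = $71,877.51 × 10% + 387 × $0.93 = $7,547.66.
Line 2 (0868.31, Velar, 1,025 m², $184,899.75):
Base rate for 0868.31 is 8%.
Origin Velar qualifies under the Erieth–Velar agreement and 0868.31 is covered: preferential rate 4.5% applies instead.
Duty = $184,899.75 × 4.5% = $8,320.49.
Line 3 (5177.11, Velar, 3,031 kg, $490,112.70):
Base rate for 5177.11 is 8.5% + $2.04/kg.
Origin Velar qualifies under the Erieth–Velar agreement and 5177.11 is covered: preferential rate 7.5% applies instead.
The additional-duty order on 5177.11 targets Lorune, not Velar; it does not apply.
Duty = $490,112.70 × 7.5% = $36,758.45.
Total = $7,547.66 + $8,320.49 + $36,758.45 = $52,626.60.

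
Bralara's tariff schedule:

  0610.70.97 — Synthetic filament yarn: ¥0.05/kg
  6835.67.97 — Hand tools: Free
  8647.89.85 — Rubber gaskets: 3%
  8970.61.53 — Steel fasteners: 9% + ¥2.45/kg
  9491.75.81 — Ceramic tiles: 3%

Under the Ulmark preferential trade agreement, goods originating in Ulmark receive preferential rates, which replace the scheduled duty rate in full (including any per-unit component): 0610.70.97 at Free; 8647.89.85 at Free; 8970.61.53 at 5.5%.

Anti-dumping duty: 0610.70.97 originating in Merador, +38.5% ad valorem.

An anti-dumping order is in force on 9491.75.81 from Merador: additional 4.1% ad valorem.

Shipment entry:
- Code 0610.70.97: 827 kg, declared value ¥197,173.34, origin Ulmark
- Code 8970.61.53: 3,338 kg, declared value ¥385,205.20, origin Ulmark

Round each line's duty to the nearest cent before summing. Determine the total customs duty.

¥21,186.29

Line 1 (0610.70.97, Ulmark, 827 kg, ¥197,173.34):
Base rate for 0610.70.97 is ¥0.05/kg.
Origin Ulmark qualifies under the Bralara–Ulmark agreement and 0610.70.97 is covered: preferential rate Free applies instead.
The additional-duty order on 0610.70.97 targets Merador, not Ulmark; it does not apply.
Duty = ¥197,173.34 × 0% = ¥0.00.
Line 2 (8970.61.53, Ulmark, 3,338 kg, ¥385,205.20):
Base rate for 8970.61.53 is 9% + ¥2.45/kg.
Origin Ulmark qualifies under the Bralara–Ulmark agreement and 8970.61.53 is covered: preferential rate 5.5% applies instead.
Duty = ¥385,205.20 × 5.5% = ¥21,186.29.
Total = ¥0.00 + ¥21,186.29 = ¥21,186.29.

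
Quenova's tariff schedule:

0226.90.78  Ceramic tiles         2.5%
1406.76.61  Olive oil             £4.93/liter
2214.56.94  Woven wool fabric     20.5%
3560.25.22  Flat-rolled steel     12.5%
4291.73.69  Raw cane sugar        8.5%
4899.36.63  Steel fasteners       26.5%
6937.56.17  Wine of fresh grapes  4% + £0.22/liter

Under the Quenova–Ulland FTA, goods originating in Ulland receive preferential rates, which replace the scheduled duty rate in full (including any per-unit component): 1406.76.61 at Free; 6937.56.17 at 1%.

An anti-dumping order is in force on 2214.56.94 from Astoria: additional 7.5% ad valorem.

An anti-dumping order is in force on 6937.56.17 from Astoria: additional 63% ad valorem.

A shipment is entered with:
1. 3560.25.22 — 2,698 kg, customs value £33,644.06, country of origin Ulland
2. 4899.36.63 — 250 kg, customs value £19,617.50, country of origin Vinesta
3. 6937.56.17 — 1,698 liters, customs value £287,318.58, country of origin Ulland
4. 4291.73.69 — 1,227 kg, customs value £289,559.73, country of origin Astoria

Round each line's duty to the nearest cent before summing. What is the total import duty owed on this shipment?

£36,889.92

Line 1 (3560.25.22, Ulland, 2,698 kg, £33,644.06):
Base rate for 3560.25.22 is 12.5%.
Origin Ulland is the FTA partner but 3560.25.22 is not on the preference list; base rate stands.
Duty = £33,644.06 × 12.5% = £4,205.51.
Line 2 (4899.36.63, Vinesta, 250 kg, £19,617.50):
Base rate for 4899.36.63 is 26.5%.
Duty = £19,617.50 × 26.5% = £5,198.64.
Line 3 (6937.56.17, Ulland, 1,698 liters, £287,318.58):
Base rate for 6937.56.17 is 4% + £0.22/liter.
Origin Ulland qualifies under the Quenova–Ulland agreement and 6937.56.17 is covered: preferential rate 1% applies instead.
The additional-duty order on 6937.56.17 targets Astoria, not Ulland; it does not apply.
Duty = £287,318.58 × 1% = £2,873.19.
Line 4 (4291.73.69, Astoria, 1,227 kg, £289,559.73):
Base rate for 4291.73.69 is 8.5%.
Duty = £289,559.73 × 8.5% = £24,612.58.
Total = £4,205.51 + £5,198.64 + £2,873.19 + £24,612.58 = £36,889.92.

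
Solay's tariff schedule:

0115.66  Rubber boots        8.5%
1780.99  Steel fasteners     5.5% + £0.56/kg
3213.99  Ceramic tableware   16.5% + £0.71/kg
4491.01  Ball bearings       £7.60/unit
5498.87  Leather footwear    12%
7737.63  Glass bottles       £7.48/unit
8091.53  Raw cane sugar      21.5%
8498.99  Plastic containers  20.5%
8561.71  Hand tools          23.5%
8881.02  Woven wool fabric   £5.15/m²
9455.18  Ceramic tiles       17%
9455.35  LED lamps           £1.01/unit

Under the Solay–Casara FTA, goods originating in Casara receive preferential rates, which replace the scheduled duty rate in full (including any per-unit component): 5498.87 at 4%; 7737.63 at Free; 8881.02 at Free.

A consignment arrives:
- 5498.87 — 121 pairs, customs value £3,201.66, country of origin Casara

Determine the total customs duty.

£128.07

Line 1 (5498.87, Casara, 121 pairs, £3,201.66):
Base rate for 5498.87 is 12%.
Origin Casara qualifies under the Solay–Casara agreement and 5498.87 is covered: preferential rate 4% applies instead.
Duty = £3,201.66 × 4% = £128.07.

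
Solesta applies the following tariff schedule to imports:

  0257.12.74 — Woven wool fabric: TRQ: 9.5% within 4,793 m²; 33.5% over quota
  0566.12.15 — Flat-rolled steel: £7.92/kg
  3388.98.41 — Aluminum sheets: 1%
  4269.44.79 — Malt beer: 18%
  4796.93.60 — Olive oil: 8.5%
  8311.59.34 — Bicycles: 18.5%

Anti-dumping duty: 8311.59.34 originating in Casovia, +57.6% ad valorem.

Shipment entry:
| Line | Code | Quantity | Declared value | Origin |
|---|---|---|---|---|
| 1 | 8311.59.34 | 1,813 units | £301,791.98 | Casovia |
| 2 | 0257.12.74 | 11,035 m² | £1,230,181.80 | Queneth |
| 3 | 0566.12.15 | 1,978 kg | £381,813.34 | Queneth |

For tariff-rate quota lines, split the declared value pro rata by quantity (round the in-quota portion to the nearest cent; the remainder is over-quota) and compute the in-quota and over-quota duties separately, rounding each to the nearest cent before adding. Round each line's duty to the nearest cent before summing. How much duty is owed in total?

£529,202.69

Line 1 (8311.59.34, Casovia, 1,813 units, £301,791.98):
Base rate for 8311.59.34 is 18.5%.
Additional duty on 8311.59.34 from Casovia: +57.6%. Applied ad valorem rate: 18.5% + 57.6% = 76.1%.
Duty = £301,791.98 × 76.1% = £229,663.70.
Line 2 (0257.12.74, Queneth, 11,035 m², £1,230,181.80):
Code 0257.12.74 is under a tariff-rate quota (threshold 4,793 m²). In-quota: 4,793 m² at 9.5%; over-quota: 6,242 m² at 33.5%.
Pro-rata value split: in-quota = £1,230,181.80 × 4,793/11,035 = £534,323.64; over-quota = £1,230,181.80 − £534,323.64 = £695,858.16.
In-quota duty = £534,323.64 × 9.5% = £50,760.75. Over-quota duty = £695,858.16 × 33.5% = £233,112.48.
Line duty = £50,760.75 + £233,112.48 = £283,873.23.
Line 3 (0566.12.15, Queneth, 1,978 kg, £381,813.34):
Base rate for 0566.12.15 is £7.92/kg.
Duty = 1,978 × £7.92 = £15,665.76.
Total = £229,663.70 + £283,873.23 + £15,665.76 = £529,202.69.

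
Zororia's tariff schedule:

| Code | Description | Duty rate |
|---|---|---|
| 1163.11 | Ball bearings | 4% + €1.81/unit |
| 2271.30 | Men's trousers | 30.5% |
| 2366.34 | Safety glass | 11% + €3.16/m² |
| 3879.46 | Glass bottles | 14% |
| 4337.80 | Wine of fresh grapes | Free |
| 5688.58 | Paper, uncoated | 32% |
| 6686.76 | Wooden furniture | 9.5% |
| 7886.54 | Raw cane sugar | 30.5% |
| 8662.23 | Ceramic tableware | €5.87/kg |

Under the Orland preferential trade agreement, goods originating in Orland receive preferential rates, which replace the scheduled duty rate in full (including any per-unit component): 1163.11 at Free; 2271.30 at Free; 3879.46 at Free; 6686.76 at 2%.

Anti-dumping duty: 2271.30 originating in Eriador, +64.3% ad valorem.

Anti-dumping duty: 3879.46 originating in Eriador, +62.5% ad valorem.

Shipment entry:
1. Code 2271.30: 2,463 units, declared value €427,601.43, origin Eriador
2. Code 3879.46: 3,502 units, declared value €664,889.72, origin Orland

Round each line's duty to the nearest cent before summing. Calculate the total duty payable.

Line 1 (2271.30, Eriador, 2,463 units, €427,601.43):
Base rate for 2271.30 is 30.5%.
2271.30 has an FTA preferential rate, but origin Eriador is not Orland; base rate stands.
Additional duty on 2271.30 from Eriador: +64.3%. Applied ad valorem rate: 30.5% + 64.3% = 94.8%.
Duty = €427,601.43 × 94.8% = €405,366.16.
Line 2 (3879.46, Orland, 3,502 units, €664,889.72):
Base rate for 3879.46 is 14%.
Origin Orland qualifies under the Zororia–Orland agreement and 3879.46 is covered: preferential rate Free applies instead.
The additional-duty order on 3879.46 targets Eriador, not Orland; it does not apply.
Duty = €664,889.72 × 0% = €0.00.
Total = €405,366.16 + €0.00 = €405,366.16.

€405,366.16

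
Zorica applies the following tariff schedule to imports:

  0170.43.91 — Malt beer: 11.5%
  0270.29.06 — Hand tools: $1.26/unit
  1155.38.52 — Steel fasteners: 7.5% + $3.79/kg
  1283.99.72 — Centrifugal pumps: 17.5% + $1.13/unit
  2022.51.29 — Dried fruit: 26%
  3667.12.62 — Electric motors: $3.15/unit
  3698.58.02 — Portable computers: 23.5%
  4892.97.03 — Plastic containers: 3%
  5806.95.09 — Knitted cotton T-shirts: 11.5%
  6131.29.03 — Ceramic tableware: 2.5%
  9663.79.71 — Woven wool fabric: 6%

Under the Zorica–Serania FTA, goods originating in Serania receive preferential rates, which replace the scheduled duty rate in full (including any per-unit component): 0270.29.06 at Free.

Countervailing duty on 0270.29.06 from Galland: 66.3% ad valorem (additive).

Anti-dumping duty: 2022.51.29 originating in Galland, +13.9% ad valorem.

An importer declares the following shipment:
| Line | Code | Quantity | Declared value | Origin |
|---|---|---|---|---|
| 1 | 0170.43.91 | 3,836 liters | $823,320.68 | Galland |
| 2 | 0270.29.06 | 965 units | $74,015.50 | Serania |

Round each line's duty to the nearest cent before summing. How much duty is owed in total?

$94,681.88

Line 1 (0170.43.91, Galland, 3,836 liters, $823,320.68):
Base rate for 0170.43.91 is 11.5%.
Duty = $823,320.68 × 11.5% = $94,681.88.
Line 2 (0270.29.06, Serania, 965 units, $74,015.50):
Base rate for 0270.29.06 is $1.26/unit.
Origin Serania qualifies under the Zorica–Serania agreement and 0270.29.06 is covered: preferential rate Free applies instead.
The additional-duty order on 0270.29.06 targets Galland, not Serania; it does not apply.
Duty = $74,015.50 × 0% = $0.00.
Total = $94,681.88 + $0.00 = $94,681.88.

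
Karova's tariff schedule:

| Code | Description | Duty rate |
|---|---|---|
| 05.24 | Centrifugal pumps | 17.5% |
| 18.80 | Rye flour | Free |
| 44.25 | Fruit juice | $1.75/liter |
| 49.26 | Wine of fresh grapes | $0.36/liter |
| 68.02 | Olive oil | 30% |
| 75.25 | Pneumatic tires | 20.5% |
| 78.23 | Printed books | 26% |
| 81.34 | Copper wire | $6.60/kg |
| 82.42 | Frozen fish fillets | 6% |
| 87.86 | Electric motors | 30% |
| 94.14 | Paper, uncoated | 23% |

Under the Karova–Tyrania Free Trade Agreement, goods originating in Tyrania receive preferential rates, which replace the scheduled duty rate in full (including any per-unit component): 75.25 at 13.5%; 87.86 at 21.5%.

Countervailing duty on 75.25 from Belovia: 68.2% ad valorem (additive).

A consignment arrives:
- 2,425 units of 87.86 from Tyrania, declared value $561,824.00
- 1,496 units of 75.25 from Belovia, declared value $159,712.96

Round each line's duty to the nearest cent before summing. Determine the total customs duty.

Line 1 (87.86, Tyrania, 2,425 units, $561,824.00):
Base rate for 87.86 is 30%.
Origin Tyrania qualifies under the Karova–Tyrania agreement and 87.86 is covered: preferential rate 21.5% applies instead.
Duty = $561,824.00 × 21.5% = $120,792.16.
Line 2 (75.25, Belovia, 1,496 units, $159,712.96):
Base rate for 75.25 is 20.5%.
75.25 has an FTA preferential rate, but origin Belovia is not Tyrania; base rate stands.
Additional duty on 75.25 from Belovia: +68.2%. Applied ad valorem rate: 20.5% + 68.2% = 88.7%.
Duty = $159,712.96 × 88.7% = $141,665.40.
Total = $120,792.16 + $141,665.40 = $262,457.56.

$262,457.56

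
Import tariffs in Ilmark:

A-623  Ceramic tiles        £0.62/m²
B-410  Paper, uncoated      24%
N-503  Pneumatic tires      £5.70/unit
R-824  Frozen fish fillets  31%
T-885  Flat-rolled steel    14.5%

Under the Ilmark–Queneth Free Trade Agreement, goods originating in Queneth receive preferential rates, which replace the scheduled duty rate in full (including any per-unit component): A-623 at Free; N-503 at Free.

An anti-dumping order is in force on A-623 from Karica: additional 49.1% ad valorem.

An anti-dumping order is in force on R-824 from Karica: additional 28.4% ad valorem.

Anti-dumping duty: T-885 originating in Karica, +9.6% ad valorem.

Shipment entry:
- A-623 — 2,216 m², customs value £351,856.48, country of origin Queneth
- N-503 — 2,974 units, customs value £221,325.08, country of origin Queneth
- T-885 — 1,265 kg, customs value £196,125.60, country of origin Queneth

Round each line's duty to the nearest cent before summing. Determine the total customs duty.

£28,438.21

Line 1 (A-623, Queneth, 2,216 m², £351,856.48):
Base rate for A-623 is £0.62/m².
Origin Queneth qualifies under the Ilmark–Queneth agreement and A-623 is covered: preferential rate Free applies instead.
The additional-duty order on A-623 targets Karica, not Queneth; it does not apply.
Duty = £351,856.48 × 0% = £0.00.
Line 2 (N-503, Queneth, 2,974 units, £221,325.08):
Base rate for N-503 is £5.70/unit.
Origin Queneth qualifies under the Ilmark–Queneth agreement and N-503 is covered: preferential rate Free applies instead.
Duty = £221,325.08 × 0% = £0.00.
Line 3 (T-885, Queneth, 1,265 kg, £196,125.60):
Base rate for T-885 is 14.5%.
Origin Queneth is the FTA partner but T-885 is not on the preference list; base rate stands.
The additional-duty order on T-885 targets Karica, not Queneth; it does not apply.
Duty = £196,125.60 × 14.5% = £28,438.21.
Total = £0.00 + £0.00 + £28,438.21 = £28,438.21.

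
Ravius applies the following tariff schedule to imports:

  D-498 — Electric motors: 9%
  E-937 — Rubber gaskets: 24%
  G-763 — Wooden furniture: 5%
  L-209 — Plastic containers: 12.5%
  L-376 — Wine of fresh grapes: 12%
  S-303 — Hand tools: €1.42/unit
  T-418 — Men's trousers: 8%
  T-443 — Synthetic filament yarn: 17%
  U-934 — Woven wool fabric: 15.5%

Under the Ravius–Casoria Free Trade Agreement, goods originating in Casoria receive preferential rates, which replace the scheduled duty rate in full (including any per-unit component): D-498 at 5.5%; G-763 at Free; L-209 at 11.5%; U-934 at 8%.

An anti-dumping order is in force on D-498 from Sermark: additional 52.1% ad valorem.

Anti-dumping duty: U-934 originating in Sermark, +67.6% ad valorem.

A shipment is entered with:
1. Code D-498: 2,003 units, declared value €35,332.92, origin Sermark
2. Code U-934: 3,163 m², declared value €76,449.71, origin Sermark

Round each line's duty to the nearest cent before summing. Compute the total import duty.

€85,118.12

Line 1 (D-498, Sermark, 2,003 units, €35,332.92):
Base rate for D-498 is 9%.
D-498 has an FTA preferential rate, but origin Sermark is not Casoria; base rate stands.
Additional duty on D-498 from Sermark: +52.1%. Applied ad valorem rate: 9% + 52.1% = 61.1%.
Duty = €35,332.92 × 61.1% = €21,588.41.
Line 2 (U-934, Sermark, 3,163 m², €76,449.71):
Base rate for U-934 is 15.5%.
U-934 has an FTA preferential rate, but origin Sermark is not Casoria; base rate stands.
Additional duty on U-934 from Sermark: +67.6%. Applied ad valorem rate: 15.5% + 67.6% = 83.1%.
Duty = €76,449.71 × 83.1% = €63,529.71.
Total = €21,588.41 + €63,529.71 = €85,118.12.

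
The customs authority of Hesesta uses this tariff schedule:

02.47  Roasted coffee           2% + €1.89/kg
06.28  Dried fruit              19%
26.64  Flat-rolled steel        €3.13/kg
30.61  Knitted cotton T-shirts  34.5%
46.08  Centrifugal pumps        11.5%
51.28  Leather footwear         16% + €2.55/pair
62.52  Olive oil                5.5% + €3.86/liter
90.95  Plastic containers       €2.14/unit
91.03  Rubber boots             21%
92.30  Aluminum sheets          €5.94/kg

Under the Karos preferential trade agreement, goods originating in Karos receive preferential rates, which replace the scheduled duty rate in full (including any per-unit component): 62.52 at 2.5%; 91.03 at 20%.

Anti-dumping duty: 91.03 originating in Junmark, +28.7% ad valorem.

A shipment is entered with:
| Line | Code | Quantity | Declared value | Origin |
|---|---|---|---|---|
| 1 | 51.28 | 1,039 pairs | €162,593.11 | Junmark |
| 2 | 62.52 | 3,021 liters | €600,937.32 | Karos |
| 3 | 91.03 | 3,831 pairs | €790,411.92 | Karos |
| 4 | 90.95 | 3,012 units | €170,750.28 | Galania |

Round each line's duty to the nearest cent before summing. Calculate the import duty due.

Line 1 (51.28, Junmark, 1,039 pairs, €162,593.11):
Base rate for 51.28 is 16% + €2.55/pair.
Duty = €162,593.11 × 16% + 1,039 × €2.55 = €28,664.35.
Line 2 (62.52, Karos, 3,021 liters, €600,937.32):
Base rate for 62.52 is 5.5% + €3.86/liter.
Origin Karos qualifies under the Hesesta–Karos agreement and 62.52 is covered: preferential rate 2.5% applies instead.
Duty = €600,937.32 × 2.5% = €15,023.43.
Line 3 (91.03, Karos, 3,831 pairs, €790,411.92):
Base rate for 91.03 is 21%.
Origin Karos qualifies under the Hesesta–Karos agreement and 91.03 is covered: preferential rate 20% applies instead.
The additional-duty order on 91.03 targets Junmark, not Karos; it does not apply.
Duty = €790,411.92 × 20% = €158,082.38.
Line 4 (90.95, Galania, 3,012 units, €170,750.28):
Base rate for 90.95 is €2.14/unit.
Duty = 3,012 × €2.14 = €6,445.68.
Total = €28,664.35 + €15,023.43 + €158,082.38 + €6,445.68 = €208,215.84.

€208,215.84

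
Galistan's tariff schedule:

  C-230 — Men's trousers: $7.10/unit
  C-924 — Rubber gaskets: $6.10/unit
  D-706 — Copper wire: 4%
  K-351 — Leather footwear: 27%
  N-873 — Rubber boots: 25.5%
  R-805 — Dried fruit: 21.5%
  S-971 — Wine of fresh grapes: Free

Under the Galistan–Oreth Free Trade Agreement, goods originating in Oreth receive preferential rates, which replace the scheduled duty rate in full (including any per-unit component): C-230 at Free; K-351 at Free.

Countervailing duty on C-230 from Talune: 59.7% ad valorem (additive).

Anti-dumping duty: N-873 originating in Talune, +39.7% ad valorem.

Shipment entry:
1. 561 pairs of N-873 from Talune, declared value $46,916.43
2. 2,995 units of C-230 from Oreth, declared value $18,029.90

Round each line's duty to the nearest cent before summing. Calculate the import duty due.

Line 1 (N-873, Talune, 561 pairs, $46,916.43):
Base rate for N-873 is 25.5%.
Additional duty on N-873 from Talune: +39.7%. Applied ad valorem rate: 25.5% + 39.7% = 65.2%.
Duty = $46,916.43 × 65.2% = $30,589.51.
Line 2 (C-230, Oreth, 2,995 units, $18,029.90):
Base rate for C-230 is $7.10/unit.
Origin Oreth qualifies under the Galistan–Oreth agreement and C-230 is covered: preferential rate Free applies instead.
The additional-duty order on C-230 targets Talune, not Oreth; it does not apply.
Duty = $18,029.90 × 0% = $0.00.
Total = $30,589.51 + $0.00 = $30,589.51.

$30,589.51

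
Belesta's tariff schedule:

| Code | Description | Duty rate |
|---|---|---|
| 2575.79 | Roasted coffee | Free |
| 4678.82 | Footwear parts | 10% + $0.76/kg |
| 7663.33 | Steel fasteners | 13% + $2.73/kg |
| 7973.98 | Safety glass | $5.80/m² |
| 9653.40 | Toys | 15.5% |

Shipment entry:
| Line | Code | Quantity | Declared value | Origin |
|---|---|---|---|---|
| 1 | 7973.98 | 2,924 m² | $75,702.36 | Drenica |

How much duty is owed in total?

Line 1 (7973.98, Drenica, 2,924 m², $75,702.36):
Base rate for 7973.98 is $5.80/m².
Duty = 2,924 × $5.80 = $16,959.20.

$16,959.20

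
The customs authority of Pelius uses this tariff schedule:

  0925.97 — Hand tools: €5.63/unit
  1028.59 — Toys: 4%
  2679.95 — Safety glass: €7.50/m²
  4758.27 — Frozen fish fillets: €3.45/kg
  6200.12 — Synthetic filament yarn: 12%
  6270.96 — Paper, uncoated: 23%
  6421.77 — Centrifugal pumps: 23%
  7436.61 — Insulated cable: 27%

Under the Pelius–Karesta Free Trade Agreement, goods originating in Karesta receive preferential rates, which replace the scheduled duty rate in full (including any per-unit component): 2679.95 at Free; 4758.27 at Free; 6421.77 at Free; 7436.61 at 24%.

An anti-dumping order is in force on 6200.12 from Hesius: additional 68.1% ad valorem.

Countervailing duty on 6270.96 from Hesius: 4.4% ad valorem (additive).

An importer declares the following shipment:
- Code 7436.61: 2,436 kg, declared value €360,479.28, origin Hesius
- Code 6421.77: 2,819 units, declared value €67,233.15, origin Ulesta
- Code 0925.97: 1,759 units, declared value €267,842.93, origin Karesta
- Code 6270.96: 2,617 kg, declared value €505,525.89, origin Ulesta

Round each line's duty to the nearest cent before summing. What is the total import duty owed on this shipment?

Line 1 (7436.61, Hesius, 2,436 kg, €360,479.28):
Base rate for 7436.61 is 27%.
7436.61 has an FTA preferential rate, but origin Hesius is not Karesta; base rate stands.
Duty = €360,479.28 × 27% = €97,329.41.
Line 2 (6421.77, Ulesta, 2,819 units, €67,233.15):
Base rate for 6421.77 is 23%.
6421.77 has an FTA preferential rate, but origin Ulesta is not Karesta; base rate stands.
Duty = €67,233.15 × 23% = €15,463.62.
Line 3 (0925.97, Karesta, 1,759 units, €267,842.93):
Base rate for 0925.97 is €5.63/unit.
Origin Karesta is the FTA partner but 0925.97 is not on the preference list; base rate stands.
Duty = 1,759 × €5.63 = €9,903.17.
Line 4 (6270.96, Ulesta, 2,617 kg, €505,525.89):
Base rate for 6270.96 is 23%.
The additional-duty order on 6270.96 targets Hesius, not Ulesta; it does not apply.
Duty = €505,525.89 × 23% = €116,270.95.
Total = €97,329.41 + €15,463.62 + €9,903.17 + €116,270.95 = €238,967.15.

€238,967.15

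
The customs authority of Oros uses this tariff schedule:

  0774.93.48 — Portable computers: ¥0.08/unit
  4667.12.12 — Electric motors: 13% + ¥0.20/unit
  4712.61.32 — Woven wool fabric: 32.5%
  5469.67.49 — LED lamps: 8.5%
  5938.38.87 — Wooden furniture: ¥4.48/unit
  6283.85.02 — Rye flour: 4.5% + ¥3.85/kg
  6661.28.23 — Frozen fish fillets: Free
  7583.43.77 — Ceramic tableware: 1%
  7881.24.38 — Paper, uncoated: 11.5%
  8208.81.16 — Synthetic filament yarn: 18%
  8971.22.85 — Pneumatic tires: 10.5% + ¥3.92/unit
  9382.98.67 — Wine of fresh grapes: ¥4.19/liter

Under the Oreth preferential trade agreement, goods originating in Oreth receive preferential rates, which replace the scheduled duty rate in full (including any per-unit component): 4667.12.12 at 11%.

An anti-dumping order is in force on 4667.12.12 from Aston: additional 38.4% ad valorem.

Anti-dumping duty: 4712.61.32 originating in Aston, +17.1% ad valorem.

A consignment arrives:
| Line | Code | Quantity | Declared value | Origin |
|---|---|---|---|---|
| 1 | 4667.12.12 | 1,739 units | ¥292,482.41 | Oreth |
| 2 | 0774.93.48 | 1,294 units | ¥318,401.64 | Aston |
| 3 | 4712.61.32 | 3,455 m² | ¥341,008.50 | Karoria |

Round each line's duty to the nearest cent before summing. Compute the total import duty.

Line 1 (4667.12.12, Oreth, 1,739 units, ¥292,482.41):
Base rate for 4667.12.12 is 13% + ¥0.20/unit.
Origin Oreth qualifies under the Oros–Oreth agreement and 4667.12.12 is covered: preferential rate 11% applies instead.
The additional-duty order on 4667.12.12 targets Aston, not Oreth; it does not apply.
Duty = ¥292,482.41 × 11% = ¥32,173.07.
Line 2 (0774.93.48, Aston, 1,294 units, ¥318,401.64):
Base rate for 0774.93.48 is ¥0.08/unit.
Duty = 1,294 × ¥0.08 = ¥103.52.
Line 3 (4712.61.32, Karoria, 3,455 m², ¥341,008.50):
Base rate for 4712.61.32 is 32.5%.
The additional-duty order on 4712.61.32 targets Aston, not Karoria; it does not apply.
Duty = ¥341,008.50 × 32.5% = ¥110,827.76.
Total = ¥32,173.07 + ¥103.52 + ¥110,827.76 = ¥143,104.35.

¥143,104.35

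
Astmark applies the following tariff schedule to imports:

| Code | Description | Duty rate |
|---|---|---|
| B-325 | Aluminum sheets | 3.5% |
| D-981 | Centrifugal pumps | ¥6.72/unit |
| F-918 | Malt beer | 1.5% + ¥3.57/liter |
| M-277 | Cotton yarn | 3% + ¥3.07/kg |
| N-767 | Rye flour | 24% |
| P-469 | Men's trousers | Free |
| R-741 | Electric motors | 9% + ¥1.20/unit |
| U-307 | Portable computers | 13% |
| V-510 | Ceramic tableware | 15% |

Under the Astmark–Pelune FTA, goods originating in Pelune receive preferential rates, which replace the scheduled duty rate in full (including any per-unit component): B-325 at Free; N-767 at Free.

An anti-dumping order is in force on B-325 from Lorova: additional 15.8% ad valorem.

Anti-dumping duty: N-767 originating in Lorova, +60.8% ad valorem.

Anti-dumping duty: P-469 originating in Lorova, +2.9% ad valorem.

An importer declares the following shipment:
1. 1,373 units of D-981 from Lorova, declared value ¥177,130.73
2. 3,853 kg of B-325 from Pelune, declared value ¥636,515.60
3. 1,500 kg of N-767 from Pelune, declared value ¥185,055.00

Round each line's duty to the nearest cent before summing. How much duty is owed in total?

Line 1 (D-981, Lorova, 1,373 units, ¥177,130.73):
Base rate for D-981 is ¥6.72/unit.
Duty = 1,373 × ¥6.72 = ¥9,226.56.
Line 2 (B-325, Pelune, 3,853 kg, ¥636,515.60):
Base rate for B-325 is 3.5%.
Origin Pelune qualifies under the Astmark–Pelune agreement and B-325 is covered: preferential rate Free applies instead.
The additional-duty order on B-325 targets Lorova, not Pelune; it does not apply.
Duty = ¥636,515.60 × 0% = ¥0.00.
Line 3 (N-767, Pelune, 1,500 kg, ¥185,055.00):
Base rate for N-767 is 24%.
Origin Pelune qualifies under the Astmark–Pelune agreement and N-767 is covered: preferential rate Free applies instead.
The additional-duty order on N-767 targets Lorova, not Pelune; it does not apply.
Duty = ¥185,055.00 × 0% = ¥0.00.
Total = ¥9,226.56 + ¥0.00 + ¥0.00 = ¥9,226.56.

¥9,226.56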